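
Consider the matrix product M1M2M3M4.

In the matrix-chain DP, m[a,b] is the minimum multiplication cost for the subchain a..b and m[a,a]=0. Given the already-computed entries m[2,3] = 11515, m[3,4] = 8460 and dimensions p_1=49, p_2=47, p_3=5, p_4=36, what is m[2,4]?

m[2,4] = min over k∈[2,3] of m[2,k]+m[k+1,4]+p_{1}·p_k·p_{4}.
k=2: 0 + 8460 + 49·47·36 = 91368; k=3: 11515 + 0 + 49·5·36 = 20335.
Minimum: 20335 at k=3.

20335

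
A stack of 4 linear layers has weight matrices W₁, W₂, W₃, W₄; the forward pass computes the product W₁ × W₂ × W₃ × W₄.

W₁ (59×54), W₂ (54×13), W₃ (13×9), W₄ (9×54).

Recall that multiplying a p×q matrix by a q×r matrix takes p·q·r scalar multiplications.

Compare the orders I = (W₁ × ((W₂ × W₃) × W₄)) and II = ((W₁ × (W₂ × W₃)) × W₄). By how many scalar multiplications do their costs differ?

Order I = (W₁ × ((W₂ × W₃) × W₄)): (W₂ × W₃): 54×13 by 13×9 → 54×9, cost 54·13·9 = 6318; ((W₂ × W₃) × W₄): 54×9 by 9×54 → 54×54, cost 54·9·54 = 26244; cumulative 32562; (W₁ × ((W₂ × W₃) × W₄)): 59×54 by 54×54 → 59×54, cost 59·54·54 = 172044; cumulative 204606. Total 204606.
Order II = ((W₁ × (W₂ × W₃)) × W₄): (W₂ × W₃): 54×13 by 13×9 → 54×9, cost 54·13·9 = 6318; (W₁ × (W₂ × W₃)): 59×54 by 54×9 → 59×9, cost 59·54·9 = 28674; cumulative 34992; ((W₁ × (W₂ × W₃)) × W₄): 59×9 by 9×54 → 59×54, cost 59·9·54 = 28674; cumulative 63666. Total 63666.
Difference: |204606 − 63666| = 140940.

140940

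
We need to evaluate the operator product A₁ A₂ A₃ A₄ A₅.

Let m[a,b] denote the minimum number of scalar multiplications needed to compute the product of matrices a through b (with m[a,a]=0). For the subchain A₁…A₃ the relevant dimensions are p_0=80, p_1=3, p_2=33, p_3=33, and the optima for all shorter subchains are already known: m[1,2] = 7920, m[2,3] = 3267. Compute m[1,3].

11187

m[1,3] = min over k∈[1,2] of m[1,k]+m[k+1,3]+p_{0}·p_k·p_{3}.
k=1: 0 + 3267 + 80·3·33 = 11187; k=2: 7920 + 0 + 80·33·33 = 95040.
Minimum: 11187 at k=1.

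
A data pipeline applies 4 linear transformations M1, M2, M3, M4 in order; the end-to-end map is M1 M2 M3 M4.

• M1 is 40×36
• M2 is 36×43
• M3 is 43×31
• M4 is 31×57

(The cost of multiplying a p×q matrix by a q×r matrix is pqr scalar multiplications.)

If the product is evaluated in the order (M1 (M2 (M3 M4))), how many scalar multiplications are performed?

(M3 M4): 43×31 by 31×57 → 43×57, cost 43·31·57 = 75981
(M2 (M3 M4)): 36×43 by 43×57 → 36×57, cost 36·43·57 = 88236; cumulative 164217
(M1 (M2 (M3 M4))): 40×36 by 36×57 → 40×57, cost 40·36·57 = 82080; cumulative 246297
Total: 246297 scalar multiplications.

246297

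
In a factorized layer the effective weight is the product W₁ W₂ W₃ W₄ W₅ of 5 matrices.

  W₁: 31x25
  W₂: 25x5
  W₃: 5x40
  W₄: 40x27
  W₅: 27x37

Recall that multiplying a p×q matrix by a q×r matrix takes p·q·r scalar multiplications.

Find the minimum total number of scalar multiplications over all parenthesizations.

20005

Adjacent pairs: W₁W₂ = 31·25·5 = 3875; W₂W₃ = 25·5·40 = 5000; W₃W₄ = 5·40·27 = 5400; W₄W₅ = 40·27·37 = 39960.
Length 3: W₁..W₃: k=1: 0+5000+31·25·40=36000; k=2: 3875+0+31·5·40=10075 → min 10075 | W₂..W₄: k=2: 0+5400+25·5·27=8775; k=3: 5000+0+25·40·27=32000 → min 8775 | W₃..W₅: k=3: 0+39960+5·40·37=47360; k=4: 5400+0+5·27·37=10395 → min 10395.
Length 4: W₁..W₄: k=1: 0+8775+31·25·27=29700; k=2: 3875+5400+31·5·27=13460; k=3: 10075+0+31·40·27=43555 → min 13460 | W₂..W₅: k=2: 0+10395+25·5·37=15020; k=3: 5000+39960+25·40·37=81960; k=4: 8775+0+25·27·37=33750 → min 15020.
Length 5: W₁..W₅: k=1: 0+15020+31·25·37=43695; k=2: 3875+10395+31·5·37=20005; k=3: 10075+39960+31·40·37=95915; k=4: 13460+0+31·27·37=44429 → min 20005.
Optimal order: ((W₁ W₂) ((W₃ W₄) W₅)) with cost 20005.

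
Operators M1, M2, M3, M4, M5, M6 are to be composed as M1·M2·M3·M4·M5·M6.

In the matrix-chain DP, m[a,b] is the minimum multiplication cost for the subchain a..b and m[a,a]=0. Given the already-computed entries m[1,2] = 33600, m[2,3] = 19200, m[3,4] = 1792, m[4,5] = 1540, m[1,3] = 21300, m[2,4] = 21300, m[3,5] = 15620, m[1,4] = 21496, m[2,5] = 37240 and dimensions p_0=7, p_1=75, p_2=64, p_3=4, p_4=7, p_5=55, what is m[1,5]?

24191

m[1,5] = min over k∈[1,4] of m[1,k]+m[k+1,5]+p_{0}·p_k·p_{5}.
k=1: 0 + 37240 + 7·75·55 = 66115; k=2: 33600 + 15620 + 7·64·55 = 73860; k=3: 21300 + 1540 + 7·4·55 = 24380; k=4: 21496 + 0 + 7·7·55 = 24191.
Minimum: 24191 at k=4.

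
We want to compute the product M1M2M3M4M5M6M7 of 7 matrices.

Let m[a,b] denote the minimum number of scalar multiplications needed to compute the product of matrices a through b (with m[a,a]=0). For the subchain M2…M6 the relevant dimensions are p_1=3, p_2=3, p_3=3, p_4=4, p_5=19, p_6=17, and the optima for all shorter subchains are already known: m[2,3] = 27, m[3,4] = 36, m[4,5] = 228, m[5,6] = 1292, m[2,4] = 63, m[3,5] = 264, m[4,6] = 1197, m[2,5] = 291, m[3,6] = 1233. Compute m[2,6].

m[2,6] = min over k∈[2,5] of m[2,k]+m[k+1,6]+p_{1}·p_k·p_{6}.
k=2: 0 + 1233 + 3·3·17 = 1386; k=3: 27 + 1197 + 3·3·17 = 1377; k=4: 63 + 1292 + 3·4·17 = 1559; k=5: 291 + 0 + 3·19·17 = 1260.
Minimum: 1260 at k=5.

1260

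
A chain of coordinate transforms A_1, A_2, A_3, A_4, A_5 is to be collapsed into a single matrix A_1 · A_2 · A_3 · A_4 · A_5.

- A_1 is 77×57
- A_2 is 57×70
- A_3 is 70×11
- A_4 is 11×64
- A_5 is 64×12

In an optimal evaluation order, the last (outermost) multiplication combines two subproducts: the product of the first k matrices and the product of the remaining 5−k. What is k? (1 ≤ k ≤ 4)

3

Adjacent pairs: A_1A_2 = 77·57·70 = 307230; A_2A_3 = 57·70·11 = 43890; A_3A_4 = 70·11·64 = 49280; A_4A_5 = 11·64·12 = 8448.
Length 3: A_1..A_3: k=1: 0+43890+77·57·11=92169; k=2: 307230+0+77·70·11=366520 → min 92169 | A_2..A_4: k=2: 0+49280+57·70·64=304640; k=3: 43890+0+57·11·64=84018 → min 84018 | A_3..A_5: k=3: 0+8448+70·11·12=17688; k=4: 49280+0+70·64·12=103040 → min 17688.
Length 4: A_1..A_4: k=1: 0+84018+77·57·64=364914; k=2: 307230+49280+77·70·64=701470; k=3: 92169+0+77·11·64=146377 → min 146377 | A_2..A_5: k=2: 0+17688+57·70·12=65568; k=3: 43890+8448+57·11·12=59862; k=4: 84018+0+57·64·12=127794 → min 59862.
Top-level splits: k=1: (A_1..A_1)·(A_2..A_5) → 0+59862+77·57·12 = 112530; k=2: (A_1..A_2)·(A_3..A_5) → 307230+17688+77·70·12 = 389598; k=3: (A_1..A_3)·(A_4..A_5) → 92169+8448+77·11·12 = 110781; k=4: (A_1..A_4)·(A_5..A_5) → 146377+0+77·64·12 = 205513.
Best split is after A_3, i.e. k = 3.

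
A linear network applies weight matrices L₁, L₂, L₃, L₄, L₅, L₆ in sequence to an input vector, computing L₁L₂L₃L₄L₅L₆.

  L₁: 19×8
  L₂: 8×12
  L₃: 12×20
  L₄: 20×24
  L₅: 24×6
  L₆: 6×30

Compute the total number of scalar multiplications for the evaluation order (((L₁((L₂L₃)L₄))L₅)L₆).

15564

(L₂L₃): 8×12 by 12×20 → 8×20, cost 8·12·20 = 1920
((L₂L₃)L₄): 8×20 by 20×24 → 8×24, cost 8·20·24 = 3840; cumulative 5760
(L₁((L₂L₃)L₄)): 19×8 by 8×24 → 19×24, cost 19·8·24 = 3648; cumulative 9408
((L₁((L₂L₃)L₄))L₅): 19×24 by 24×6 → 19×6, cost 19·24·6 = 2736; cumulative 12144
(((L₁((L₂L₃)L₄))L₅)L₆): 19×6 by 6×30 → 19×30, cost 19·6·30 = 3420; cumulative 15564
Total: 15564 scalar multiplications.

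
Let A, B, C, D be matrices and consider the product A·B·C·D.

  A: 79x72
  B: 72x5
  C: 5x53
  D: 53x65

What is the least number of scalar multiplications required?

Adjacent pairs: AB = 79·72·5 = 28440; BC = 72·5·53 = 19080; CD = 5·53·65 = 17225.
Length 3: A..C: k=1: 0+19080+79·72·53=320544; k=2: 28440+0+79·5·53=49375 → min 49375 | B..D: k=2: 0+17225+72·5·65=40625; k=3: 19080+0+72·53·65=267120 → min 40625.
Length 4: A..D: k=1: 0+40625+79·72·65=410345; k=2: 28440+17225+79·5·65=71340; k=3: 49375+0+79·53·65=321530 → min 71340.
Optimal order: ((A·B)·(C·D)) with cost 71340.

71340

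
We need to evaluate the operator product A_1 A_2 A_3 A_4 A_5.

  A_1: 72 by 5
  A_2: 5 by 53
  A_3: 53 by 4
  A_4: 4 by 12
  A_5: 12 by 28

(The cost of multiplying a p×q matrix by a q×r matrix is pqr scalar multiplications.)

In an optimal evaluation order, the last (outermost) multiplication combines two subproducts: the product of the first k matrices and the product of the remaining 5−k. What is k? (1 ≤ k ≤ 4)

Adjacent pairs: A_1A_2 = 72·5·53 = 19080; A_2A_3 = 5·53·4 = 1060; A_3A_4 = 53·4·12 = 2544; A_4A_5 = 4·12·28 = 1344.
Length 3: A_1..A_3: k=1: 0+1060+72·5·4=2500; k=2: 19080+0+72·53·4=34344 → min 2500 | A_2..A_4: k=2: 0+2544+5·53·12=5724; k=3: 1060+0+5·4·12=1300 → min 1300 | A_3..A_5: k=3: 0+1344+53·4·28=7280; k=4: 2544+0+53·12·28=20352 → min 7280.
Length 4: A_1..A_4: k=1: 0+1300+72·5·12=5620; k=2: 19080+2544+72·53·12=67416; k=3: 2500+0+72·4·12=5956 → min 5620 | A_2..A_5: k=2: 0+7280+5·53·28=14700; k=3: 1060+1344+5·4·28=2964; k=4: 1300+0+5·12·28=2980 → min 2964.
Top-level splits: k=1: (A_1..A_1)·(A_2..A_5) → 0+2964+72·5·28 = 13044; k=2: (A_1..A_2)·(A_3..A_5) → 19080+7280+72·53·28 = 133208; k=3: (A_1..A_3)·(A_4..A_5) → 2500+1344+72·4·28 = 11908; k=4: (A_1..A_4)·(A_5..A_5) → 5620+0+72·12·28 = 29812.
Best split is after A_3, i.e. k = 3.

3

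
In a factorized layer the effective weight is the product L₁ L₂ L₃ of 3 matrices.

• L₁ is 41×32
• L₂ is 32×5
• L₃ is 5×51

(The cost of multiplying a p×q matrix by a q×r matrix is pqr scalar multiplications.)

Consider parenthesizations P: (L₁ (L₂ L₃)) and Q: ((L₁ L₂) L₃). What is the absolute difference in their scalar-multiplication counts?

58057

Order P = (L₁ (L₂ L₃)): (L₂ L₃): 32×5 by 5×51 → 32×51, cost 32·5·51 = 8160; (L₁ (L₂ L₃)): 41×32 by 32×51 → 41×51, cost 41·32·51 = 66912; cumulative 75072. Total 75072.
Order Q = ((L₁ L₂) L₃): (L₁ L₂): 41×32 by 32×5 → 41×5, cost 41·32·5 = 6560; ((L₁ L₂) L₃): 41×5 by 5×51 → 41×51, cost 41·5·51 = 10455; cumulative 17015. Total 17015.
Difference: |75072 − 17015| = 58057.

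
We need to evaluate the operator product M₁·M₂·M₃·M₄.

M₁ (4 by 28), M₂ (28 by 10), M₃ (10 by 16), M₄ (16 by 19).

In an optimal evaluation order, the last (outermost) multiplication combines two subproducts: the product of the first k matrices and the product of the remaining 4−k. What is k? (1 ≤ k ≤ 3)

Adjacent pairs: M₁M₂ = 4·28·10 = 1120; M₂M₃ = 28·10·16 = 4480; M₃M₄ = 10·16·19 = 3040.
Length 3: M₁..M₃: k=1: 0+4480+4·28·16=6272; k=2: 1120+0+4·10·16=1760 → min 1760 | M₂..M₄: k=2: 0+3040+28·10·19=8360; k=3: 4480+0+28·16·19=12992 → min 8360.
Top-level splits: k=1: (M₁..M₁)·(M₂..M₄) → 0+8360+4·28·19 = 10488; k=2: (M₁..M₂)·(M₃..M₄) → 1120+3040+4·10·19 = 4920; k=3: (M₁..M₃)·(M₄..M₄) → 1760+0+4·16·19 = 2976.
Best split is after M₃, i.e. k = 3.

3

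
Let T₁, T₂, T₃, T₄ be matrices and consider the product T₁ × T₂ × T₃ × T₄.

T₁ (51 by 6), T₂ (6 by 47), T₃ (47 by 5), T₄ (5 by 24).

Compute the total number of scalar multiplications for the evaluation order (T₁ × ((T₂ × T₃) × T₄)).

(T₂ × T₃): 6×47 by 47×5 → 6×5, cost 6·47·5 = 1410
((T₂ × T₃) × T₄): 6×5 by 5×24 → 6×24, cost 6·5·24 = 720; cumulative 2130
(T₁ × ((T₂ × T₃) × T₄)): 51×6 by 6×24 → 51×24, cost 51·6·24 = 7344; cumulative 9474
Total: 9474 scalar multiplications.

9474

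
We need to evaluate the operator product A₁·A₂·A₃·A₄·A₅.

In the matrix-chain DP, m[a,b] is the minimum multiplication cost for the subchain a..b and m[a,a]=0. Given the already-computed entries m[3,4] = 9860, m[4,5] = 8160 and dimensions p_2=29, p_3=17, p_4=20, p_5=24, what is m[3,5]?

m[3,5] = min over k∈[3,4] of m[3,k]+m[k+1,5]+p_{2}·p_k·p_{5}.
k=3: 0 + 8160 + 29·17·24 = 19992; k=4: 9860 + 0 + 29·20·24 = 23780.
Minimum: 19992 at k=3.

19992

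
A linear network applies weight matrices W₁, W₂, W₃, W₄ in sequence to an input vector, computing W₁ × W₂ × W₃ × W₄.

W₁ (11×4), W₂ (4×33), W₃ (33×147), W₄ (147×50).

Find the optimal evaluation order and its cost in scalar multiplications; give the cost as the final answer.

Adjacent pairs: W₁W₂ = 11·4·33 = 1452; W₂W₃ = 4·33·147 = 19404; W₃W₄ = 33·147·50 = 242550.
Length 3: W₁..W₃: k=1: 0+19404+11·4·147=25872; k=2: 1452+0+11·33·147=54813 → min 25872 | W₂..W₄: k=2: 0+242550+4·33·50=249150; k=3: 19404+0+4·147·50=48804 → min 48804.
Length 4: W₁..W₄: k=1: 0+48804+11·4·50=51004; k=2: 1452+242550+11·33·50=262152; k=3: 25872+0+11·147·50=106722 → min 51004.
Optimal parenthesization: (W₁ × ((W₂ × W₃) × W₄)) with cost 51004.

51004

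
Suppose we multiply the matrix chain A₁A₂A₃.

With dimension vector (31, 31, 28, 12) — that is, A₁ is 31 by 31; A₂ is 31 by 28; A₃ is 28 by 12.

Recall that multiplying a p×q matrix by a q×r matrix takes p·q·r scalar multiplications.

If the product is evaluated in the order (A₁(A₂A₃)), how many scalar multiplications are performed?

21948

(A₂A₃): 31×28 by 28×12 → 31×12, cost 31·28·12 = 10416
(A₁(A₂A₃)): 31×31 by 31×12 → 31×12, cost 31·31·12 = 11532; cumulative 21948
Total: 21948 scalar multiplications.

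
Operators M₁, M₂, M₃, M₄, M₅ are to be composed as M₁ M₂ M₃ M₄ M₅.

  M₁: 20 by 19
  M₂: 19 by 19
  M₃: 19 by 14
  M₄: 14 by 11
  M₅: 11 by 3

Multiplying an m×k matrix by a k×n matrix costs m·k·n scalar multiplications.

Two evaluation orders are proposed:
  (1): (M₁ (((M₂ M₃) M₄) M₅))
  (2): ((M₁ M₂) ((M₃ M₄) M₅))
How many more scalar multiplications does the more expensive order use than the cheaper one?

Order (1) = (M₁ (((M₂ M₃) M₄) M₅)): (M₂ M₃): 19×19 by 19×14 → 19×14, cost 19·19·14 = 5054; ((M₂ M₃) M₄): 19×14 by 14×11 → 19×11, cost 19·14·11 = 2926; cumulative 7980; (((M₂ M₃) M₄) M₅): 19×11 by 11×3 → 19×3, cost 19·11·3 = 627; cumulative 8607; (M₁ (((M₂ M₃) M₄) M₅)): 20×19 by 19×3 → 20×3, cost 20·19·3 = 1140; cumulative 9747. Total 9747.
Order (2) = ((M₁ M₂) ((M₃ M₄) M₅)): (M₁ M₂): 20×19 by 19×19 → 20×19, cost 20·19·19 = 7220; (M₃ M₄): 19×14 by 14×11 → 19×11, cost 19·14·11 = 2926; ((M₃ M₄) M₅): 19×11 by 11×3 → 19×3, cost 19·11·3 = 627; cumulative 3553; ((M₁ M₂) ((M₃ M₄) M₅)): 20×19 by 19×3 → 20×3, cost 20·19·3 = 1140; cumulative 11913. Total 11913.
Difference: |9747 − 11913| = 2166.

2166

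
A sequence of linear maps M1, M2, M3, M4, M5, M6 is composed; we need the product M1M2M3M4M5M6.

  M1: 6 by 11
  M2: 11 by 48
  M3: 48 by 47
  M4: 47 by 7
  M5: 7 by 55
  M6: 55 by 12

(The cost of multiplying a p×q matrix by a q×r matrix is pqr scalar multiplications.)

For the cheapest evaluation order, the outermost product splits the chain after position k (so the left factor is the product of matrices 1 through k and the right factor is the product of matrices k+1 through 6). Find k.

Adjacent pairs: M1M2 = 6·11·48 = 3168; M2M3 = 11·48·47 = 24816; M3M4 = 48·47·7 = 15792; M4M5 = 47·7·55 = 18095; M5M6 = 7·55·12 = 4620.
Length 3: M1..M3: k=1: 0+24816+6·11·47=27918; k=2: 3168+0+6·48·47=16704 → min 16704 | M2..M4: k=2: 0+15792+11·48·7=19488; k=3: 24816+0+11·47·7=28435 → min 19488 | M3..M5: k=3: 0+18095+48·47·55=142175; k=4: 15792+0+48·7·55=34272 → min 34272 | M4..M6: k=4: 0+4620+47·7·12=8568; k=5: 18095+0+47·55·12=49115 → min 8568.
Length 4: M1..M4: k=1: 0+19488+6·11·7=19950; k=2: 3168+15792+6·48·7=20976; k=3: 16704+0+6·47·7=18678 → min 18678 | M2..M5: k=2: 0+34272+11·48·55=63312; k=3: 24816+18095+11·47·55=71346; k=4: 19488+0+11·7·55=23723 → min 23723 | M3..M6: k=3: 0+8568+48·47·12=35640; k=4: 15792+4620+48·7·12=24444; k=5: 34272+0+48·55·12=65952 → min 24444.
Length 5: M1..M5: k=1: 0+23723+6·11·55=27353; k=2: 3168+34272+6·48·55=53280; k=3: 16704+18095+6·47·55=50309; k=4: 18678+0+6·7·55=20988 → min 20988 | M2..M6: k=2: 0+24444+11·48·12=30780; k=3: 24816+8568+11·47·12=39588; k=4: 19488+4620+11·7·12=25032; k=5: 23723+0+11·55·12=30983 → min 25032.
Top-level splits: k=1: (M1..M1)·(M2..M6) → 0+25032+6·11·12 = 25824; k=2: (M1..M2)·(M3..M6) → 3168+24444+6·48·12 = 31068; k=3: (M1..M3)·(M4..M6) → 16704+8568+6·47·12 = 28656; k=4: (M1..M4)·(M5..M6) → 18678+4620+6·7·12 = 23802; k=5: (M1..M5)·(M6..M6) → 20988+0+6·55·12 = 24948.
Best split is after M4, i.e. k = 4.

4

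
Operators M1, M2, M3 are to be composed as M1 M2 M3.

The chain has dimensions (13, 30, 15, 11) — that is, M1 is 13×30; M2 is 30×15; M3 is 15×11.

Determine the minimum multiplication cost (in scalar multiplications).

7995

Order (M1 (M2 M3)): (M2 M3): 30×15 by 15×11 → 30×11, cost 30·15·11 = 4950; (M1 (M2 M3)): 13×30 by 30×11 → 13×11, cost 13·30·11 = 4290; cumulative 9240. Total 9240.
Order ((M1 M2) M3): (M1 M2): 13×30 by 30×15 → 13×15, cost 13·30·15 = 5850; ((M1 M2) M3): 13×15 by 15×11 → 13×11, cost 13·15·11 = 2145; cumulative 7995. Total 7995.
Minimum: 7995.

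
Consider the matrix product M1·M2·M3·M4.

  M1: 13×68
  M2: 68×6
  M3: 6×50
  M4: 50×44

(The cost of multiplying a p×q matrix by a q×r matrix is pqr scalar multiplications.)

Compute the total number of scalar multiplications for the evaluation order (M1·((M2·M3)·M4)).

(M2·M3): 68×6 by 6×50 → 68×50, cost 68·6·50 = 20400
((M2·M3)·M4): 68×50 by 50×44 → 68×44, cost 68·50·44 = 149600; cumulative 170000
(M1·((M2·M3)·M4)): 13×68 by 68×44 → 13×44, cost 13·68·44 = 38896; cumulative 208896
Total: 208896 scalar multiplications.

208896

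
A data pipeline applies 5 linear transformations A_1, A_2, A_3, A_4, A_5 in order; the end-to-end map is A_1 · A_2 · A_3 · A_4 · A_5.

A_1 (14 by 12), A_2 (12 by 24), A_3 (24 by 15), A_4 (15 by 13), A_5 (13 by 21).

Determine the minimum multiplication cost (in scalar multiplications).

12666

Adjacent pairs: A_1A_2 = 14·12·24 = 4032; A_2A_3 = 12·24·15 = 4320; A_3A_4 = 24·15·13 = 4680; A_4A_5 = 15·13·21 = 4095.
Length 3: A_1..A_3: k=1: 0+4320+14·12·15=6840; k=2: 4032+0+14·24·15=9072 → min 6840 | A_2..A_4: k=2: 0+4680+12·24·13=8424; k=3: 4320+0+12·15·13=6660 → min 6660 | A_3..A_5: k=3: 0+4095+24·15·21=11655; k=4: 4680+0+24·13·21=11232 → min 11232.
Length 4: A_1..A_4: k=1: 0+6660+14·12·13=8844; k=2: 4032+4680+14·24·13=13080; k=3: 6840+0+14·15·13=9570 → min 8844 | A_2..A_5: k=2: 0+11232+12·24·21=17280; k=3: 4320+4095+12·15·21=12195; k=4: 6660+0+12·13·21=9936 → min 9936.
Length 5: A_1..A_5: k=1: 0+9936+14·12·21=13464; k=2: 4032+11232+14·24·21=22320; k=3: 6840+4095+14·15·21=15345; k=4: 8844+0+14·13·21=12666 → min 12666.
Optimal order: ((A_1 · ((A_2 · A_3) · A_4)) · A_5) with cost 12666.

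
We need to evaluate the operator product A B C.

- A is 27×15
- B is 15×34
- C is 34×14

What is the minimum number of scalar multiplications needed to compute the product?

Order (A (B C)): (B C): 15×34 by 34×14 → 15×14, cost 15·34·14 = 7140; (A (B C)): 27×15 by 15×14 → 27×14, cost 27·15·14 = 5670; cumulative 12810. Total 12810.
Order ((A B) C): (A B): 27×15 by 15×34 → 27×34, cost 27·15·34 = 13770; ((A B) C): 27×34 by 34×14 → 27×14, cost 27·34·14 = 12852; cumulative 26622. Total 26622.
Minimum: 12810.

12810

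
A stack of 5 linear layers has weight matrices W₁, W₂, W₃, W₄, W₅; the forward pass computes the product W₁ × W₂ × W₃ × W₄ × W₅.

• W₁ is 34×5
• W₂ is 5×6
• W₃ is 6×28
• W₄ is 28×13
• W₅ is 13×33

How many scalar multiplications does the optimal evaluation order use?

10329

Adjacent pairs: W₁W₂ = 34·5·6 = 1020; W₂W₃ = 5·6·28 = 840; W₃W₄ = 6·28·13 = 2184; W₄W₅ = 28·13·33 = 12012.
Length 3: W₁..W₃: k=1: 0+840+34·5·28=5600; k=2: 1020+0+34·6·28=6732 → min 5600 | W₂..W₄: k=2: 0+2184+5·6·13=2574; k=3: 840+0+5·28·13=2660 → min 2574 | W₃..W₅: k=3: 0+12012+6·28·33=17556; k=4: 2184+0+6·13·33=4758 → min 4758.
Length 4: W₁..W₄: k=1: 0+2574+34·5·13=4784; k=2: 1020+2184+34·6·13=5856; k=3: 5600+0+34·28·13=17976 → min 4784 | W₂..W₅: k=2: 0+4758+5·6·33=5748; k=3: 840+12012+5·28·33=17472; k=4: 2574+0+5·13·33=4719 → min 4719.
Length 5: W₁..W₅: k=1: 0+4719+34·5·33=10329; k=2: 1020+4758+34·6·33=12510; k=3: 5600+12012+34·28·33=49028; k=4: 4784+0+34·13·33=19370 → min 10329.
Optimal order: (W₁ × ((W₂ × (W₃ × W₄)) × W₅)) with cost 10329.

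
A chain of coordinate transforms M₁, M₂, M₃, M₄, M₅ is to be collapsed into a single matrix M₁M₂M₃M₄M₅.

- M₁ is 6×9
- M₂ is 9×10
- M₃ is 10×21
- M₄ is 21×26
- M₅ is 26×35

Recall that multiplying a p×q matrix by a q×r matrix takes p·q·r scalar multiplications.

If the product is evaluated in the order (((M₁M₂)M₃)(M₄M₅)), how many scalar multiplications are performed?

(M₁M₂): 6×9 by 9×10 → 6×10, cost 6·9·10 = 540
((M₁M₂)M₃): 6×10 by 10×21 → 6×21, cost 6·10·21 = 1260; cumulative 1800
(M₄M₅): 21×26 by 26×35 → 21×35, cost 21·26·35 = 19110
(((M₁M₂)M₃)(M₄M₅)): 6×21 by 21×35 → 6×35, cost 6·21·35 = 4410; cumulative 25320
Total: 25320 scalar multiplications.

25320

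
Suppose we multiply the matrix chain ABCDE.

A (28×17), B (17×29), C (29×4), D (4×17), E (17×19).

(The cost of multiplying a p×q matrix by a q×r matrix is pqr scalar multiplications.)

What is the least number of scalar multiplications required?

7296

Adjacent pairs: AB = 28·17·29 = 13804; BC = 17·29·4 = 1972; CD = 29·4·17 = 1972; DE = 4·17·19 = 1292.
Length 3: A..C: k=1: 0+1972+28·17·4=3876; k=2: 13804+0+28·29·4=17052 → min 3876 | B..D: k=2: 0+1972+17·29·17=10353; k=3: 1972+0+17·4·17=3128 → min 3128 | C..E: k=3: 0+1292+29·4·19=3496; k=4: 1972+0+29·17·19=11339 → min 3496.
Length 4: A..D: k=1: 0+3128+28·17·17=11220; k=2: 13804+1972+28·29·17=29580; k=3: 3876+0+28·4·17=5780 → min 5780 | B..E: k=2: 0+3496+17·29·19=12863; k=3: 1972+1292+17·4·19=4556; k=4: 3128+0+17·17·19=8619 → min 4556.
Length 5: A..E: k=1: 0+4556+28·17·19=13600; k=2: 13804+3496+28·29·19=32728; k=3: 3876+1292+28·4·19=7296; k=4: 5780+0+28·17·19=14824 → min 7296.
Optimal order: ((A(BC))(DE)) with cost 7296.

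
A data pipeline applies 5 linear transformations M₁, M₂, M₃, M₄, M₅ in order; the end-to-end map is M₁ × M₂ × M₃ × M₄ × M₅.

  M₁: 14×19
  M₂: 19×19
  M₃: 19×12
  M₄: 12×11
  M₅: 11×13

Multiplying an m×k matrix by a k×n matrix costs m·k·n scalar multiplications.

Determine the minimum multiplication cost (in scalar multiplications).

Adjacent pairs: M₁M₂ = 14·19·19 = 5054; M₂M₃ = 19·19·12 = 4332; M₃M₄ = 19·12·11 = 2508; M₄M₅ = 12·11·13 = 1716.
Length 3: M₁..M₃: k=1: 0+4332+14·19·12=7524; k=2: 5054+0+14·19·12=8246 → min 7524 | M₂..M₄: k=2: 0+2508+19·19·11=6479; k=3: 4332+0+19·12·11=6840 → min 6479 | M₃..M₅: k=3: 0+1716+19·12·13=4680; k=4: 2508+0+19·11·13=5225 → min 4680.
Length 4: M₁..M₄: k=1: 0+6479+14·19·11=9405; k=2: 5054+2508+14·19·11=10488; k=3: 7524+0+14·12·11=9372 → min 9372 | M₂..M₅: k=2: 0+4680+19·19·13=9373; k=3: 4332+1716+19·12·13=9012; k=4: 6479+0+19·11·13=9196 → min 9012.
Length 5: M₁..M₅: k=1: 0+9012+14·19·13=12470; k=2: 5054+4680+14·19·13=13192; k=3: 7524+1716+14·12·13=11424; k=4: 9372+0+14·11·13=11374 → min 11374.
Optimal order: (((M₁ × (M₂ × M₃)) × M₄) × M₅) with cost 11374.

11374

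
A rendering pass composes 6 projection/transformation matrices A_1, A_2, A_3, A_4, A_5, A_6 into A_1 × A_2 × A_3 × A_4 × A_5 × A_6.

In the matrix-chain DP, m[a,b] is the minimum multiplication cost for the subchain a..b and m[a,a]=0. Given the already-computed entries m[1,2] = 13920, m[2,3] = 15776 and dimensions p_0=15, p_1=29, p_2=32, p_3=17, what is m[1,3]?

22080

m[1,3] = min over k∈[1,2] of m[1,k]+m[k+1,3]+p_{0}·p_k·p_{3}.
k=1: 0 + 15776 + 15·29·17 = 23171; k=2: 13920 + 0 + 15·32·17 = 22080.
Minimum: 22080 at k=2.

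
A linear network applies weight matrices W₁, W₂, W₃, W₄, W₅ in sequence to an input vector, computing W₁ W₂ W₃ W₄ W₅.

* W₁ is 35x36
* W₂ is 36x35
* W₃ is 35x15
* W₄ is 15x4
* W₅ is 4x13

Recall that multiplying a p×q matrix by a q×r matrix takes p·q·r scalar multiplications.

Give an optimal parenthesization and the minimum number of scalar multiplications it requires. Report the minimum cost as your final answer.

14000

Adjacent pairs: W₁W₂ = 35·36·35 = 44100; W₂W₃ = 36·35·15 = 18900; W₃W₄ = 35·15·4 = 2100; W₄W₅ = 15·4·13 = 780.
Length 3: W₁..W₃: k=1: 0+18900+35·36·15=37800; k=2: 44100+0+35·35·15=62475 → min 37800 | W₂..W₄: k=2: 0+2100+36·35·4=7140; k=3: 18900+0+36·15·4=21060 → min 7140 | W₃..W₅: k=3: 0+780+35·15·13=7605; k=4: 2100+0+35·4·13=3920 → min 3920.
Length 4: W₁..W₄: k=1: 0+7140+35·36·4=12180; k=2: 44100+2100+35·35·4=51100; k=3: 37800+0+35·15·4=39900 → min 12180 | W₂..W₅: k=2: 0+3920+36·35·13=20300; k=3: 18900+780+36·15·13=26700; k=4: 7140+0+36·4·13=9012 → min 9012.
Length 5: W₁..W₅: k=1: 0+9012+35·36·13=25392; k=2: 44100+3920+35·35·13=63945; k=3: 37800+780+35·15·13=45405; k=4: 12180+0+35·4·13=14000 → min 14000.
Optimal parenthesization: ((W₁ (W₂ (W₃ W₄))) W₅) with cost 14000.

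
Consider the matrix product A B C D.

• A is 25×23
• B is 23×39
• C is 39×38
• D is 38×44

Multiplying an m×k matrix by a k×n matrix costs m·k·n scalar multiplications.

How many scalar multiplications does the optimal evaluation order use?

97736

Adjacent pairs: AB = 25·23·39 = 22425; BC = 23·39·38 = 34086; CD = 39·38·44 = 65208.
Length 3: A..C: k=1: 0+34086+25·23·38=55936; k=2: 22425+0+25·39·38=59475 → min 55936 | B..D: k=2: 0+65208+23·39·44=104676; k=3: 34086+0+23·38·44=72542 → min 72542.
Length 4: A..D: k=1: 0+72542+25·23·44=97842; k=2: 22425+65208+25·39·44=130533; k=3: 55936+0+25·38·44=97736 → min 97736.
Optimal order: ((A (B C)) D) with cost 97736.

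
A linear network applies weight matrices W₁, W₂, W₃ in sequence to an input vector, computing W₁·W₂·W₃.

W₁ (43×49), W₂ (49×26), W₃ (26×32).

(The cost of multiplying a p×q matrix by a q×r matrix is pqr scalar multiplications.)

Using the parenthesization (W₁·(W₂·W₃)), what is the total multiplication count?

108192

(W₂·W₃): 49×26 by 26×32 → 49×32, cost 49·26·32 = 40768
(W₁·(W₂·W₃)): 43×49 by 49×32 → 43×32, cost 43·49·32 = 67424; cumulative 108192
Total: 108192 scalar multiplications.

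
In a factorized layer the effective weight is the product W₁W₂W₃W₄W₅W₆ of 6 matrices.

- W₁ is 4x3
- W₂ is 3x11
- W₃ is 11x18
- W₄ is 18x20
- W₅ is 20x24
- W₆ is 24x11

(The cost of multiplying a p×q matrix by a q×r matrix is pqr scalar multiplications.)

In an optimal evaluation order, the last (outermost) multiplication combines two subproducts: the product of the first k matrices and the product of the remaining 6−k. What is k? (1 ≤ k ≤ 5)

1

Adjacent pairs: W₁W₂ = 4·3·11 = 132; W₂W₃ = 3·11·18 = 594; W₃W₄ = 11·18·20 = 3960; W₄W₅ = 18·20·24 = 8640; W₅W₆ = 20·24·11 = 5280.
Length 3: W₁..W₃: k=1: 0+594+4·3·18=810; k=2: 132+0+4·11·18=924 → min 810 | W₂..W₄: k=2: 0+3960+3·11·20=4620; k=3: 594+0+3·18·20=1674 → min 1674 | W₃..W₅: k=3: 0+8640+11·18·24=13392; k=4: 3960+0+11·20·24=9240 → min 9240 | W₄..W₆: k=4: 0+5280+18·20·11=9240; k=5: 8640+0+18·24·11=13392 → min 9240.
Length 4: W₁..W₄: k=1: 0+1674+4·3·20=1914; k=2: 132+3960+4·11·20=4972; k=3: 810+0+4·18·20=2250 → min 1914 | W₂..W₅: k=2: 0+9240+3·11·24=10032; k=3: 594+8640+3·18·24=10530; k=4: 1674+0+3·20·24=3114 → min 3114 | W₃..W₆: k=3: 0+9240+11·18·11=11418; k=4: 3960+5280+11·20·11=11660; k=5: 9240+0+11·24·11=12144 → min 11418.
Length 5: W₁..W₅: k=1: 0+3114+4·3·24=3402; k=2: 132+9240+4·11·24=10428; k=3: 810+8640+4·18·24=11178; k=4: 1914+0+4·20·24=3834 → min 3402 | W₂..W₆: k=2: 0+11418+3·11·11=11781; k=3: 594+9240+3·18·11=10428; k=4: 1674+5280+3·20·11=7614; k=5: 3114+0+3·24·11=3906 → min 3906.
Top-level splits: k=1: (W₁..W₁)·(W₂..W₆) → 0+3906+4·3·11 = 4038; k=2: (W₁..W₂)·(W₃..W₆) → 132+11418+4·11·11 = 12034; k=3: (W₁..W₃)·(W₄..W₆) → 810+9240+4·18·11 = 10842; k=4: (W₁..W₄)·(W₅..W₆) → 1914+5280+4·20·11 = 8074; k=5: (W₁..W₅)·(W₆..W₆) → 3402+0+4·24·11 = 4458.
Best split is after W₁, i.e. k = 1.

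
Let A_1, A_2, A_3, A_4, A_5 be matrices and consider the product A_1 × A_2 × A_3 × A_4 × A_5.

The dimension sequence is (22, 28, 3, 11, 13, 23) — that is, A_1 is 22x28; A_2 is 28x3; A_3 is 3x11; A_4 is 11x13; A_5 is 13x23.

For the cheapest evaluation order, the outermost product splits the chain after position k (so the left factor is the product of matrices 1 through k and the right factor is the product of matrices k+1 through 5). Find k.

2

Adjacent pairs: A_1A_2 = 22·28·3 = 1848; A_2A_3 = 28·3·11 = 924; A_3A_4 = 3·11·13 = 429; A_4A_5 = 11·13·23 = 3289.
Length 3: A_1..A_3: k=1: 0+924+22·28·11=7700; k=2: 1848+0+22·3·11=2574 → min 2574 | A_2..A_4: k=2: 0+429+28·3·13=1521; k=3: 924+0+28·11·13=4928 → min 1521 | A_3..A_5: k=3: 0+3289+3·11·23=4048; k=4: 429+0+3·13·23=1326 → min 1326.
Length 4: A_1..A_4: k=1: 0+1521+22·28·13=9529; k=2: 1848+429+22·3·13=3135; k=3: 2574+0+22·11·13=5720 → min 3135 | A_2..A_5: k=2: 0+1326+28·3·23=3258; k=3: 924+3289+28·11·23=11297; k=4: 1521+0+28·13·23=9893 → min 3258.
Top-level splits: k=1: (A_1..A_1)·(A_2..A_5) → 0+3258+22·28·23 = 17426; k=2: (A_1..A_2)·(A_3..A_5) → 1848+1326+22·3·23 = 4692; k=3: (A_1..A_3)·(A_4..A_5) → 2574+3289+22·11·23 = 11429; k=4: (A_1..A_4)·(A_5..A_5) → 3135+0+22·13·23 = 9713.
Best split is after A_2, i.e. k = 2.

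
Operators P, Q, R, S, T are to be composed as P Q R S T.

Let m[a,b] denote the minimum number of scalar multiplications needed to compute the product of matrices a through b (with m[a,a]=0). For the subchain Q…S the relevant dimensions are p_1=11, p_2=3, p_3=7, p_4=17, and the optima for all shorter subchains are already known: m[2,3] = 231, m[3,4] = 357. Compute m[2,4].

918

m[2,4] = min over k∈[2,3] of m[2,k]+m[k+1,4]+p_{1}·p_k·p_{4}.
k=2: 0 + 357 + 11·3·17 = 918; k=3: 231 + 0 + 11·7·17 = 1540.
Minimum: 918 at k=2.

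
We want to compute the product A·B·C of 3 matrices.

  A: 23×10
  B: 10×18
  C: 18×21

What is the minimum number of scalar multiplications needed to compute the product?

8610

Order (A·(B·C)): (B·C): 10×18 by 18×21 → 10×21, cost 10·18·21 = 3780; (A·(B·C)): 23×10 by 10×21 → 23×21, cost 23·10·21 = 4830; cumulative 8610. Total 8610.
Order ((A·B)·C): (A·B): 23×10 by 10×18 → 23×18, cost 23·10·18 = 4140; ((A·B)·C): 23×18 by 18×21 → 23×21, cost 23·18·21 = 8694; cumulative 12834. Total 12834.
Minimum: 8610.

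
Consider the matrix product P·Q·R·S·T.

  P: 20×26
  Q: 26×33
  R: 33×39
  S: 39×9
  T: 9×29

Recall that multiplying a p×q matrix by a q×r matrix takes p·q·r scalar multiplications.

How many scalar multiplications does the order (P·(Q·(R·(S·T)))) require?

87464

(S·T): 39×9 by 9×29 → 39×29, cost 39·9·29 = 10179
(R·(S·T)): 33×39 by 39×29 → 33×29, cost 33·39·29 = 37323; cumulative 47502
(Q·(R·(S·T))): 26×33 by 33×29 → 26×29, cost 26·33·29 = 24882; cumulative 72384
(P·(Q·(R·(S·T)))): 20×26 by 26×29 → 20×29, cost 20·26·29 = 15080; cumulative 87464
Total: 87464 scalar multiplications.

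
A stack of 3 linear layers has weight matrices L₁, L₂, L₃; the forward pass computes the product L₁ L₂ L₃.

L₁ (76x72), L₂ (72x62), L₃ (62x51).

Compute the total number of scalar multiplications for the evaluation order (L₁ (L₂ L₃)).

(L₂ L₃): 72×62 by 62×51 → 72×51, cost 72·62·51 = 227664
(L₁ (L₂ L₃)): 76×72 by 72×51 → 76×51, cost 76·72·51 = 279072; cumulative 506736
Total: 506736 scalar multiplications.

506736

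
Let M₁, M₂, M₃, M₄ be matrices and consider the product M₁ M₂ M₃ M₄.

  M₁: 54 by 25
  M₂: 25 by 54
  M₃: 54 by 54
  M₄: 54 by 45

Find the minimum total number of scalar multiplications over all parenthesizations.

Adjacent pairs: M₁M₂ = 54·25·54 = 72900; M₂M₃ = 25·54·54 = 72900; M₃M₄ = 54·54·45 = 131220.
Length 3: M₁..M₃: k=1: 0+72900+54·25·54=145800; k=2: 72900+0+54·54·54=230364 → min 145800 | M₂..M₄: k=2: 0+131220+25·54·45=191970; k=3: 72900+0+25·54·45=133650 → min 133650.
Length 4: M₁..M₄: k=1: 0+133650+54·25·45=194400; k=2: 72900+131220+54·54·45=335340; k=3: 145800+0+54·54·45=277020 → min 194400.
Optimal order: (M₁ ((M₂ M₃) M₄)) with cost 194400.

194400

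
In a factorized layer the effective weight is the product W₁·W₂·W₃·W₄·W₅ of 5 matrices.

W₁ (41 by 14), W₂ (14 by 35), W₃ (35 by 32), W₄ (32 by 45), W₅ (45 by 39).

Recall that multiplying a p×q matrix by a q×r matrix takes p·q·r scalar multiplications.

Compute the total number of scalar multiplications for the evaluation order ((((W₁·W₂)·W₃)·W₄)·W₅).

(W₁·W₂): 41×14 by 14×35 → 41×35, cost 41·14·35 = 20090
((W₁·W₂)·W₃): 41×35 by 35×32 → 41×32, cost 41·35·32 = 45920; cumulative 66010
(((W₁·W₂)·W₃)·W₄): 41×32 by 32×45 → 41×45, cost 41·32·45 = 59040; cumulative 125050
((((W₁·W₂)·W₃)·W₄)·W₅): 41×45 by 45×39 → 41×39, cost 41·45·39 = 71955; cumulative 197005
Total: 197005 scalar multiplications.

197005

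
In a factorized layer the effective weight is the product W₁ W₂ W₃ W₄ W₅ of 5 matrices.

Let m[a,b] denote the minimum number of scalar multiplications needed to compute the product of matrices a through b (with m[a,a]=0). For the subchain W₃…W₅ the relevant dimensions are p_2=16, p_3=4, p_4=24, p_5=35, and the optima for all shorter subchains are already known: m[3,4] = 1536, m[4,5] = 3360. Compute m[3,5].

5600

m[3,5] = min over k∈[3,4] of m[3,k]+m[k+1,5]+p_{2}·p_k·p_{5}.
k=3: 0 + 3360 + 16·4·35 = 5600; k=4: 1536 + 0 + 16·24·35 = 14976.
Minimum: 5600 at k=3.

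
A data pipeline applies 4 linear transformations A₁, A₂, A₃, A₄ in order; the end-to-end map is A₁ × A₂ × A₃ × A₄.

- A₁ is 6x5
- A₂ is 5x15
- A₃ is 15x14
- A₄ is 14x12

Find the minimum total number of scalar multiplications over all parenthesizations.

Adjacent pairs: A₁A₂ = 6·5·15 = 450; A₂A₃ = 5·15·14 = 1050; A₃A₄ = 15·14·12 = 2520.
Length 3: A₁..A₃: k=1: 0+1050+6·5·14=1470; k=2: 450+0+6·15·14=1710 → min 1470 | A₂..A₄: k=2: 0+2520+5·15·12=3420; k=3: 1050+0+5·14·12=1890 → min 1890.
Length 4: A₁..A₄: k=1: 0+1890+6·5·12=2250; k=2: 450+2520+6·15·12=4050; k=3: 1470+0+6·14·12=2478 → min 2250.
Optimal order: (A₁ × ((A₂ × A₃) × A₄)) with cost 2250.

2250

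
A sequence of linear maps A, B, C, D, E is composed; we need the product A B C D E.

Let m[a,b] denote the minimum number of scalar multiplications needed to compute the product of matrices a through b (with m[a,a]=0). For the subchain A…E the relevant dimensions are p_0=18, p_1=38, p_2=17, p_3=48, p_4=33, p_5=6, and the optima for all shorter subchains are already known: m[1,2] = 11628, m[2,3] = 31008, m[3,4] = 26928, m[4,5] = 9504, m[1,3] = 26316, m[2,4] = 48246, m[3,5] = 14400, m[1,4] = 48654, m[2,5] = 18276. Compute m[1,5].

m[1,5] = min over k∈[1,4] of m[1,k]+m[k+1,5]+p_{0}·p_k·p_{5}.
k=1: 0 + 18276 + 18·38·6 = 22380; k=2: 11628 + 14400 + 18·17·6 = 27864; k=3: 26316 + 9504 + 18·48·6 = 41004; k=4: 48654 + 0 + 18·33·6 = 52218.
Minimum: 22380 at k=1.

22380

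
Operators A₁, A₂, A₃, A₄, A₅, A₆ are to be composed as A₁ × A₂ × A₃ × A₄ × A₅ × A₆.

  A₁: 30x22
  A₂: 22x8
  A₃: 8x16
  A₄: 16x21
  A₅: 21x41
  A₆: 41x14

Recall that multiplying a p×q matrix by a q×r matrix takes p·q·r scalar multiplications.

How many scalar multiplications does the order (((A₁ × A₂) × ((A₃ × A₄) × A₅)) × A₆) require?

(A₁ × A₂): 30×22 by 22×8 → 30×8, cost 30·22·8 = 5280
(A₃ × A₄): 8×16 by 16×21 → 8×21, cost 8·16·21 = 2688
((A₃ × A₄) × A₅): 8×21 by 21×41 → 8×41, cost 8·21·41 = 6888; cumulative 9576
((A₁ × A₂) × ((A₃ × A₄) × A₅)): 30×8 by 8×41 → 30×41, cost 30·8·41 = 9840; cumulative 24696
(((A₁ × A₂) × ((A₃ × A₄) × A₅)) × A₆): 30×41 by 41×14 → 30×14, cost 30·41·14 = 17220; cumulative 41916
Total: 41916 scalar multiplications.

41916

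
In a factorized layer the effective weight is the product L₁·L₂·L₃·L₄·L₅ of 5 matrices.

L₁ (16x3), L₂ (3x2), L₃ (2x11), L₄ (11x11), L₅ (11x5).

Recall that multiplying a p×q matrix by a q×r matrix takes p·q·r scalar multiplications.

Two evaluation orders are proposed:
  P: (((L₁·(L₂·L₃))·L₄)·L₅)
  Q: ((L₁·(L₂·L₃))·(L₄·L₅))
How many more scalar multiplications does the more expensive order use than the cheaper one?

Order P = (((L₁·(L₂·L₃))·L₄)·L₅): (L₂·L₃): 3×2 by 2×11 → 3×11, cost 3·2·11 = 66; (L₁·(L₂·L₃)): 16×3 by 3×11 → 16×11, cost 16·3·11 = 528; cumulative 594; ((L₁·(L₂·L₃))·L₄): 16×11 by 11×11 → 16×11, cost 16·11·11 = 1936; cumulative 2530; (((L₁·(L₂·L₃))·L₄)·L₅): 16×11 by 11×5 → 16×5, cost 16·11·5 = 880; cumulative 3410. Total 3410.
Order Q = ((L₁·(L₂·L₃))·(L₄·L₅)): (L₂·L₃): 3×2 by 2×11 → 3×11, cost 3·2·11 = 66; (L₁·(L₂·L₃)): 16×3 by 3×11 → 16×11, cost 16·3·11 = 528; cumulative 594; (L₄·L₅): 11×11 by 11×5 → 11×5, cost 11·11·5 = 605; ((L₁·(L₂·L₃))·(L₄·L₅)): 16×11 by 11×5 → 16×5, cost 16·11·5 = 880; cumulative 2079. Total 2079.
Difference: |3410 − 2079| = 1331.

1331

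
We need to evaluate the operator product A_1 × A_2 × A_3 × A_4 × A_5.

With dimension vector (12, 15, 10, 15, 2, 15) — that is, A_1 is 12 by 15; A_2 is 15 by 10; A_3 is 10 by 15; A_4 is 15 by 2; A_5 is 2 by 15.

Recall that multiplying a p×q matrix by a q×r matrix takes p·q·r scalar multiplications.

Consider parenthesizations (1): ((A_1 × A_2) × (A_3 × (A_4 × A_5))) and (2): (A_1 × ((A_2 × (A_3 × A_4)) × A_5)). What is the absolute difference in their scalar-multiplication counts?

2550

Order (1) = ((A_1 × A_2) × (A_3 × (A_4 × A_5))): (A_1 × A_2): 12×15 by 15×10 → 12×10, cost 12·15·10 = 1800; (A_4 × A_5): 15×2 by 2×15 → 15×15, cost 15·2·15 = 450; (A_3 × (A_4 × A_5)): 10×15 by 15×15 → 10×15, cost 10·15·15 = 2250; cumulative 2700; ((A_1 × A_2) × (A_3 × (A_4 × A_5))): 12×10 by 10×15 → 12×15, cost 12·10·15 = 1800; cumulative 6300. Total 6300.
Order (2) = (A_1 × ((A_2 × (A_3 × A_4)) × A_5)): (A_3 × A_4): 10×15 by 15×2 → 10×2, cost 10·15·2 = 300; (A_2 × (A_3 × A_4)): 15×10 by 10×2 → 15×2, cost 15·10·2 = 300; cumulative 600; ((A_2 × (A_3 × A_4)) × A_5): 15×2 by 2×15 → 15×15, cost 15·2·15 = 450; cumulative 1050; (A_1 × ((A_2 × (A_3 × A_4)) × A_5)): 12×15 by 15×15 → 12×15, cost 12·15·15 = 2700; cumulative 3750. Total 3750.
Difference: |6300 − 3750| = 2550.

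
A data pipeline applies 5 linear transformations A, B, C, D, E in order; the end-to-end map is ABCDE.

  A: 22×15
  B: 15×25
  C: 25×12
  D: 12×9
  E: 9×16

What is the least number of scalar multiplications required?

Adjacent pairs: AB = 22·15·25 = 8250; BC = 15·25·12 = 4500; CD = 25·12·9 = 2700; DE = 12·9·16 = 1728.
Length 3: A..C: k=1: 0+4500+22·15·12=8460; k=2: 8250+0+22·25·12=14850 → min 8460 | B..D: k=2: 0+2700+15·25·9=6075; k=3: 4500+0+15·12·9=6120 → min 6075 | C..E: k=3: 0+1728+25·12·16=6528; k=4: 2700+0+25·9·16=6300 → min 6300.
Length 4: A..D: k=1: 0+6075+22·15·9=9045; k=2: 8250+2700+22·25·9=15900; k=3: 8460+0+22·12·9=10836 → min 9045 | B..E: k=2: 0+6300+15·25·16=12300; k=3: 4500+1728+15·12·16=9108; k=4: 6075+0+15·9·16=8235 → min 8235.
Length 5: A..E: k=1: 0+8235+22·15·16=13515; k=2: 8250+6300+22·25·16=23350; k=3: 8460+1728+22·12·16=14412; k=4: 9045+0+22·9·16=12213 → min 12213.
Optimal order: ((A(B(CD)))E) with cost 12213.

12213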